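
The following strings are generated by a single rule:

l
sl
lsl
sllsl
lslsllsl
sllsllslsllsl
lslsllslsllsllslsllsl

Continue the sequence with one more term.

From term 3 onward, concatenate the second-to-last term with the last: l·sl = lsl, sl·lsl = sllsl, …
The next term joins sllsllslsllsl and lslsllslsllsllslsllsl.

sllsllslsllsllslsllslsllsllslsllsl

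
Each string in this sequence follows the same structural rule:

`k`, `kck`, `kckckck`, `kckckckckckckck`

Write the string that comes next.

kckckckckckckckckckckckckckckck

Every step duplicates the string with 'c' between the halves.
One more doubling of kckckckckckckck gives the answer.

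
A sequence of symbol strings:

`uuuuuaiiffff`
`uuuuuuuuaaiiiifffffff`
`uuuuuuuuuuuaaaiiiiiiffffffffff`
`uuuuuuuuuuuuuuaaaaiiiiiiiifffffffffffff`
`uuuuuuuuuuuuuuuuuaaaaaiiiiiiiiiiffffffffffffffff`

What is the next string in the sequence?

uuuuuuuuuuuuuuuuuuuuaaaaaaiiiiiiiiiiiifffffffffffffffffff

The n-th term is 3n+2 u's then n a's then 2n i's then 3n+1 f's (n = 1, 2, …).
At n = 6 the blocks have lengths 20, 6, 12, 19.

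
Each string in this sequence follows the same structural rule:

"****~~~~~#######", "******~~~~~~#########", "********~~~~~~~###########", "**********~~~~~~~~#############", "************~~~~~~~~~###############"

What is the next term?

Each string has the form *^{2n} ~^{n+3} #^{2n+3}, where the shown terms are n = 2, 3, 4, 5, 6.
Setting n = 7 gives 14, 10, 17 characters in each block.

**************~~~~~~~~~~#################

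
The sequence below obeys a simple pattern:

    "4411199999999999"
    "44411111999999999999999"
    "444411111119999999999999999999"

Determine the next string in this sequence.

4444411111111199999999999999999999999

The n-th term is n 4's then 2n-1 1's then 4n+3 9's, where the shown terms are n = 2, 3, 4.
At n = 5 the blocks have lengths 5, 9, 23.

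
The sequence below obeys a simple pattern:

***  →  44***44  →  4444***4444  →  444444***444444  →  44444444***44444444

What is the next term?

4444444444***4444444444

s(k+1) = 44·s(k)·44, so each term gains 44 as a prefix and 44 as a suffix.
So the next term is 44·44444444***44444444·44.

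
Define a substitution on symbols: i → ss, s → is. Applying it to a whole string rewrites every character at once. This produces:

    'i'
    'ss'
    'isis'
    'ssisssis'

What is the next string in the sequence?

isisssisisisssis

Expanding ssisssis: s→is, s→is, i→ss, s→is, s→is, s→is, i→ss, s→is. Concatenated: is is ss is is is ss is.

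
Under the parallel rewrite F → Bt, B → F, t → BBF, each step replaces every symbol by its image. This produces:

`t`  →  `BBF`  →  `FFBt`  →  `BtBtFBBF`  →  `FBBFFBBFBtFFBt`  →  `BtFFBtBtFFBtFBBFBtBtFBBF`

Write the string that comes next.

Rewriting the 24 symbols of BtFFBtBtFFBtFBBFBtBtFBBF one by one yields F BBF Bt Bt F BBF F BBF Bt Bt F BBF Bt F F Bt F BBF F BBF Bt F F Bt; concatenated:

FBBFBtBtFBBFFBBFBtBtFBBFBtFFBtFBBFFBBFBtFFBt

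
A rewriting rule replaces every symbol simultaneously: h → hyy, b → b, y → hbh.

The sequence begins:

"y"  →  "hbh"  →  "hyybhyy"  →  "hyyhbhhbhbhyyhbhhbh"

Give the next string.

hyyhbhhbhhyybhyyhyybhyybhyyhbhhbhhyybhyyhyybhyy

φ(hyyhbhhbhbhyyhbhhbh) expands symbol-by-symbol to hyy hbh hbh hyy b hyy hyy b hyy b hyy hbh hbh hyy b hyy hyy b hyy; joining the 19 pieces gives the next term.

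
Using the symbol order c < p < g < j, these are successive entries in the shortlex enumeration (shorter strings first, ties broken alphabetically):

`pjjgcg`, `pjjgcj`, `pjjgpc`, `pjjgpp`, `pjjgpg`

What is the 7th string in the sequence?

Stepping forward 2 times from pjjgpg: pjjgpg → pjjgpj, then the target.

pjjggc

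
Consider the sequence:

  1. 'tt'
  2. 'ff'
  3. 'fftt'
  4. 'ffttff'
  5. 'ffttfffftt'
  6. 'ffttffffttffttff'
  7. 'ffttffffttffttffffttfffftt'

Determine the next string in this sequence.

This is a Fibonacci-style word recurrence s(k) = s(k−1)·s(k−2): e.g. ff·tt = fftt.
The next term joins ffttffffttffttffffttfffftt and ffttffffttffttff.

ffttffffttffttffffttffffttffttffffttffttff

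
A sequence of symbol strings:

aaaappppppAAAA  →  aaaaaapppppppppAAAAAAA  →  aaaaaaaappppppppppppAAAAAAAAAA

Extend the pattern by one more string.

Term n consists of 2n a's, followed by 3n p's, followed by 3n-2 A's, where the shown terms are n = 2, 3, 4.
At n = 5 the blocks have lengths 10, 15, 13.

aaaaaaaaaapppppppppppppppAAAAAAAAAAAAA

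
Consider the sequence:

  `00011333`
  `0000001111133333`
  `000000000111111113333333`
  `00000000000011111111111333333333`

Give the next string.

0000000000000001111111111111133333333333

The n-th term is 3n 0's then 3n-1 1's then 2n+1 3's (n = 1, 2, …).
Setting n = 5 gives 15, 14, 11 characters in each block.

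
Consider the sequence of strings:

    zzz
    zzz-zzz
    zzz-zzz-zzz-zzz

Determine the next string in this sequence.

s(k+1) = s(k)·-·s(k) — each term doubles the last with '-' between the halves.
Doubling zzz-zzz-zzz-zzz with '-' between the halves:

zzz-zzz-zzz-zzz-zzz-zzz-zzz-zzz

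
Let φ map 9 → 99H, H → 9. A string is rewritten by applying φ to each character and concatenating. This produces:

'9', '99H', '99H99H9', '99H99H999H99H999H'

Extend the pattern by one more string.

Rewriting the 17 symbols of 99H99H999H99H999H one by one yields 99H 99H 9 99H 99H 9 99H 99H 99H 9 99H 99H 9 99H 99H 99H 9; concatenated:

99H99H999H99H999H99H99H999H99H999H99H99H9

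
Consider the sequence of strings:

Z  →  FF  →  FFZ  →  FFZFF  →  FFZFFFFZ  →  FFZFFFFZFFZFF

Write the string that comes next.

FFZFFFFZFFZFFFFZFFFFZ

Each term (from the third on) is the previous term followed by the one before it: term 3 = FF·Z = FFZ.
The next term joins FFZFFFFZFFZFF and FFZFFFFZ.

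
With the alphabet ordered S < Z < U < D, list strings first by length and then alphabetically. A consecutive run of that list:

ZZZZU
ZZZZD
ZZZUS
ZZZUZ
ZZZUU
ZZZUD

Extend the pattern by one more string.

The successor of ZZZUD increments the rightmost position that isn't already D and resets every position after it to S.

ZZZDS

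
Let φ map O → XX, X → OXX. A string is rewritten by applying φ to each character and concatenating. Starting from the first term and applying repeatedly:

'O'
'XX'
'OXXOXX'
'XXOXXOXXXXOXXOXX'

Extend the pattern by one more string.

OXXOXXXXOXXOXXXXOXXOXXOXXOXXXXOXXOXXXXOXXOXX

φ(XXOXXOXXXXOXXOXX) expands symbol-by-symbol to OXX OXX XX OXX OXX XX OXX OXX OXX OXX XX OXX OXX XX OXX OXX; joining the 16 pieces gives the next term.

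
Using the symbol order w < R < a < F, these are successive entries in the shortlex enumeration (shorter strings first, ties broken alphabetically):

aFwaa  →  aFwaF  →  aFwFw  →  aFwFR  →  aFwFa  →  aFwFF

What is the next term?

aFRww

The successor of aFwFF increments the rightmost position that isn't already F and resets every position after it to w.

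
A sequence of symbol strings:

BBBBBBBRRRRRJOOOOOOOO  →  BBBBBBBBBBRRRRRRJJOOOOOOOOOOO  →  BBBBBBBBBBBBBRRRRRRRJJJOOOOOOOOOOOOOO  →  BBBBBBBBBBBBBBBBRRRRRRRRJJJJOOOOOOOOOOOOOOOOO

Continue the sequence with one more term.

BBBBBBBBBBBBBBBBBBBRRRRRRRRRJJJJJOOOOOOOOOOOOOOOOOOOO

Each string has the form B^{3n-2} R^{n+2} J^{n-2} O^{3n-1}, where the shown terms are n = 3, 4, 5, 6.
Setting n = 7 gives 19, 9, 5, 20 characters in each block.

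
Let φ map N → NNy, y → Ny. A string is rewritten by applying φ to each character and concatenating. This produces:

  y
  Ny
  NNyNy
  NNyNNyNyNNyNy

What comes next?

NNyNNyNyNNyNNyNyNNyNyNNyNNyNyNNyNy

φ(NNyNNyNyNNyNy) expands symbol-by-symbol to NNy NNy Ny NNy NNy Ny NNy Ny NNy NNy Ny NNy Ny; joining the 13 pieces gives the next term.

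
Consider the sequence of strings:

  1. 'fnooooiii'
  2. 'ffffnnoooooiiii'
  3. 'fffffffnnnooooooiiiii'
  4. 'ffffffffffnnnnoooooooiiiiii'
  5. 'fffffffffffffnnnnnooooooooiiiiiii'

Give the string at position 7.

Reading off run lengths: f runs 1, 4, 7, 10, 13; n runs 1, 2, 3, 4, 5; o runs 4, 5, 6, 7, 8; i runs 3, 4, 5, 6, 7 — each is linear in n (n = 1, 2, …).
At n = 7 the blocks have lengths 19, 7, 10, 9.

fffffffffffffffffffnnnnnnnooooooooooiiiiiiiii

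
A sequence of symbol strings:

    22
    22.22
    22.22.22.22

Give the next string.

22.22.22.22.22.22.22.22

Each string is two copies of the previous one joined by '.'.
One more doubling of 22.22.22.22 gives the answer.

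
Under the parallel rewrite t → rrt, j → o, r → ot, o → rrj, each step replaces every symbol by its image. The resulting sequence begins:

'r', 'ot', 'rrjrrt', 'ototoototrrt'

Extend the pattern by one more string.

rrjrrtrrjrrtrrjrrjrrtrrjrrtototrrt

Expanding ototoototrrt: o→rrj, t→rrt, o→rrj, t→rrt, o→rrj, o→rrj, t→rrt, o→rrj, t→rrt, r→ot, r→ot, t→rrt. Concatenated: rrj rrt rrj rrt rrj rrj rrt rrj rrt ot ot rrt.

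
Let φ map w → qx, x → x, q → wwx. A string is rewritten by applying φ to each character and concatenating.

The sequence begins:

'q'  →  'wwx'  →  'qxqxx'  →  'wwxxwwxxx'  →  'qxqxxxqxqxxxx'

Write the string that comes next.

wwxxwwxxxxwwxxwwxxxxx

Replace each of the 13 characters of qxqxxxqxqxxxx in place — wwx x wwx x x x wwx x wwx x x x x — and concatenate.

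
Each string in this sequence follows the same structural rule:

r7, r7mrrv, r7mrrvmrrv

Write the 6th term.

The strings grow by a fixed suffix mrrv each time.
From r7mrrvmrrv, 3 further steps: r7mrrvmrrv → r7mrrvmrrvmrrv → r7mrrvmrrvmrrvmrrv → (answer).

r7mrrvmrrvmrrvmrrvmrrv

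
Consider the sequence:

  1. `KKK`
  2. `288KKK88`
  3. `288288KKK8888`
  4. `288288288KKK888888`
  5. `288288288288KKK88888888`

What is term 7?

288288288288288288KKK888888888888

s(k+1) = 288·s(k)·88, so each term gains 288 as a prefix and 88 as a suffix.
From 288288288288KKK88888888, 2 further steps: 288288288288KKK88888888 → 288288288288288KKK8888888888 → (answer).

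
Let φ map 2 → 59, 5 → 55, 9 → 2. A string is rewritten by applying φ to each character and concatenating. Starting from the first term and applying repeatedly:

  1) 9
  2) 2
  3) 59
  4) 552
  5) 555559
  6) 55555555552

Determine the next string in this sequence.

5555555555555555555559

Expanding 55555555552: 5→55, 5→55, 5→55, 5→55, 5→55, 5→55, 5→55, 5→55, 5→55, 5→55, 2→59. Concatenated: 55 55 55 55 55 55 55 55 55 55 59.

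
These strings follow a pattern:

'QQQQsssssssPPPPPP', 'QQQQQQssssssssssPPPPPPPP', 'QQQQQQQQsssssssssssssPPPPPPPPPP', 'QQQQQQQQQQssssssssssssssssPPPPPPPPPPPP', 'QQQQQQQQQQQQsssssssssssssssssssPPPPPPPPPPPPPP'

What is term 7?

QQQQQQQQQQQQQQQQsssssssssssssssssssssssssPPPPPPPPPPPPPPPPPP

The n-th term is 2n-2 Q's then 3n-2 s's then 2n P's, where the shown terms are n = 3, 4, 5, 6, 7.
Setting n = 9 gives 16, 25, 18 characters in each block.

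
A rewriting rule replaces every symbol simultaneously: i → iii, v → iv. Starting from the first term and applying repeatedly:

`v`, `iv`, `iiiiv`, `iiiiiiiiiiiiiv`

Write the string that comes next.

φ(iiiiiiiiiiiiiv) expands symbol-by-symbol to iii iii iii iii iii iii iii iii iii iii iii iii iii iv; joining the 14 pieces gives the next term.

iiiiiiiiiiiiiiiiiiiiiiiiiiiiiiiiiiiiiiiiv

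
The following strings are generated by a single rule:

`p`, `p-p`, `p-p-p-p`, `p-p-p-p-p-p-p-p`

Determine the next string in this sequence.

s(k+1) = s(k)·-·s(k) — each term doubles the last with '-' between the halves.
So the next term is two copies of p-p-p-p-p-p-p-p with '-' between the halves.

p-p-p-p-p-p-p-p-p-p-p-p-p-p-p-p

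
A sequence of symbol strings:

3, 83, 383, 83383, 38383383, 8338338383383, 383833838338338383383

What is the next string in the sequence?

This is a Fibonacci-style word recurrence s(k) = s(k−2)·s(k−1): e.g. 3·83 = 383.
The next term joins 8338338383383 and 383833838338338383383.

8338338383383383833838338338383383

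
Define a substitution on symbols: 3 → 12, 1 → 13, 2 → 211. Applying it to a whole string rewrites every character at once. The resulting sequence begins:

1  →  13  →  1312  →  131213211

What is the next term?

13121321113122111313

Rewriting each symbol of 131213211: 1→13, 3→12, 1→13, 2→211, 1→13, 3→12, 2→211, 1→13, 1→13, which concatenates to 13 12 13 211 13 12 211 13 13.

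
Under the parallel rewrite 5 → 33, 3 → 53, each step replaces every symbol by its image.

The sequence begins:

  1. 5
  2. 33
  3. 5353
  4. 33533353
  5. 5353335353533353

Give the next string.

φ(5353335353533353) expands symbol-by-symbol to 33 53 33 53 53 53 33 53 33 53 33 53 53 53 33 53; joining the 16 pieces gives the next term.

33533353535333533353335353533353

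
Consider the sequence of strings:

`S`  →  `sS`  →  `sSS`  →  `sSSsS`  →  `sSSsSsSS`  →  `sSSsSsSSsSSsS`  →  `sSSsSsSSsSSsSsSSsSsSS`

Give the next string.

sSSsSsSSsSSsSsSSsSsSSsSSsSsSSsSSsS

From term 3 onward, concatenate the last term with the second-to-last: sS·S = sSS, sSS·sS = sSSsS, …
The next term joins sSSsSsSSsSSsSsSSsSsSS and sSSsSsSSsSSsS.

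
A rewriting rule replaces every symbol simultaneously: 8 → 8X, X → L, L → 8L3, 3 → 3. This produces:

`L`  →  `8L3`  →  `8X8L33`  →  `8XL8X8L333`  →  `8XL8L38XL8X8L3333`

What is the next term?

8XL8L38X8L338XL8L38XL8X8L33333

φ(8XL8L38XL8X8L3333) expands symbol-by-symbol to 8X L 8L3 8X 8L3 3 8X L 8L3 8X L 8X 8L3 3 3 3 3; joining the 17 pieces gives the next term.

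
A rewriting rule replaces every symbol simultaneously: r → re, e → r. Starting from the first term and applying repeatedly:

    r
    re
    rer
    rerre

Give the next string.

rerrerer

Apply φ to rerre symbol by symbol: r→re, e→r, r→re, r→re, e→r; joined: re r re re r.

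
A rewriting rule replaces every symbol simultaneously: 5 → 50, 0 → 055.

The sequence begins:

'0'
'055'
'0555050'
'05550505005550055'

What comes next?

05550505005550055500550555050500550555050

Replace each of the 17 characters of 05550505005550055 in place — 055 50 50 50 055 50 055 50 055 055 50 50 50 055 055 50 50 — and concatenate.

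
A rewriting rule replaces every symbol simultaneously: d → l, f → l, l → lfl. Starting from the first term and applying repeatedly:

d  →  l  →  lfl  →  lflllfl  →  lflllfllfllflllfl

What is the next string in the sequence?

Applying the rule to each of the 17 symbols of lflllfllfllflllfl gives the pieces lfl l lfl lfl lfl l lfl lfl l lfl lfl l lfl lfl lfl l lfl, which concatenate to the answer.

lflllfllfllflllfllflllfllflllfllfllflllfl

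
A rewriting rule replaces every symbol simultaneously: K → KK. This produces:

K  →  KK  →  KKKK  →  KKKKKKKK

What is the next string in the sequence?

Rewriting each symbol of KKKKKKKK: K→KK, K→KK, K→KK, K→KK, K→KK, K→KK, K→KK, K→KK, which concatenates to KK KK KK KK KK KK KK KK.

KKKKKKKKKKKKKKKK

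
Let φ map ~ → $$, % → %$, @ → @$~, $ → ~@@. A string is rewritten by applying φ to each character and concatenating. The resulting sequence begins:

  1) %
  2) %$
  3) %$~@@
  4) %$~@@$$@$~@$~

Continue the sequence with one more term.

%$~@@$$@$~@$~~@@~@@@$~~@@$$@$~~@@$$

φ(%$~@@$$@$~@$~) expands symbol-by-symbol to %$ ~@@ $$ @$~ @$~ ~@@ ~@@ @$~ ~@@ $$ @$~ ~@@ $$; joining the 13 pieces gives the next term.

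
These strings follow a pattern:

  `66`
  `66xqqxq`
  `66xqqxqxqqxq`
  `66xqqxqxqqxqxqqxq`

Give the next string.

Every step adds xqqxq to the end: s(k+1) = s(k)·xqqxq.
Applying this once more to 66xqqxqxqqxqxqqxq:

66xqqxqxqqxqxqqxqxqqxq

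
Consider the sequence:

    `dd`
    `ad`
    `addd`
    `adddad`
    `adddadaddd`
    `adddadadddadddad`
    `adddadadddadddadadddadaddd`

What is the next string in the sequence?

adddadadddadddadadddadadddadddadadddadddad

Each term (from the third on) is the previous term followed by the one before it: term 3 = ad·dd = addd.
Continuing: adddadadddadddadadddadaddd · adddadadddadddad gives term 8.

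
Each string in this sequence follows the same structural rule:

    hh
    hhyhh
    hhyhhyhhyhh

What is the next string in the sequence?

hhyhhyhhyhhyhhyhhyhhyhh

Each string is two copies of the previous one joined by 'y'.
So the next term is two copies of hhyhhyhhyhh with 'y' between the halves.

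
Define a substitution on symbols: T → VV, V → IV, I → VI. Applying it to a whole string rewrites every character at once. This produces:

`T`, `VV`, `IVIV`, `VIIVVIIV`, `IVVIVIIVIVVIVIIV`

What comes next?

φ(IVVIVIIVIVVIVIIV) expands symbol-by-symbol to VI IV IV VI IV VI VI IV VI IV IV VI IV VI VI IV; joining the 16 pieces gives the next term.

VIIVIVVIIVVIVIIVVIIVIVVIIVVIVIIV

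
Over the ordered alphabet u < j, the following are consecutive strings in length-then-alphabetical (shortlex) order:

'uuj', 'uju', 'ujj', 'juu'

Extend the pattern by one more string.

juj

The successor of juu increments the rightmost position that isn't already j and resets every position after it to u.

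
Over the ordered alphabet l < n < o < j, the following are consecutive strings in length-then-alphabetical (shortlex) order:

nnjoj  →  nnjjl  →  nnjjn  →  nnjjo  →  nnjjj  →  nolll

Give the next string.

nolln

Find the rightmost character of nolll below j, bump it to the next letter, and reset everything to its right to l.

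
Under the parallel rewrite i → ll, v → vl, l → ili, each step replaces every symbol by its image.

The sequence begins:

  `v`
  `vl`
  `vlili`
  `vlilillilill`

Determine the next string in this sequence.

vlilillililliliilillililliliili

Expanding vlilillilill: v→vl, l→ili, i→ll, l→ili, i→ll, l→ili, l→ili, i→ll, l→ili, i→ll, l→ili, l→ili. Concatenated: vl ili ll ili ll ili ili ll ili ll ili ili.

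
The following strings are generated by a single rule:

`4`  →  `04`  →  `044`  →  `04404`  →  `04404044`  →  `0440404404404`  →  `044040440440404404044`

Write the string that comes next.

0440404404404044040440440404404404

From term 3 onward, concatenate the last term with the second-to-last: 04·4 = 044, 044·04 = 04404, …
Continuing: 044040440440404404044 · 0440404404404 gives term 8.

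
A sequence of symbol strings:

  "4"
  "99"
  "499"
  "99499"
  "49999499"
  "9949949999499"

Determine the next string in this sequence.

From term 3 onward, concatenate the second-to-last term with the last: 4·99 = 499, 99·499 = 99499, …
So term 7 is 49999499·9949949999499.

499994999949949999499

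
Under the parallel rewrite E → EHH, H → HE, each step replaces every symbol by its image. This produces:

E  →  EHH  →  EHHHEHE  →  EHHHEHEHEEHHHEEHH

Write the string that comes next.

EHHHEHEHEEHHHEEHHHEEHHEHHHEHEHEEHHEHHHEHE

φ(EHHHEHEHEEHHHEEHH) expands symbol-by-symbol to EHH HE HE HE EHH HE EHH HE EHH EHH HE HE HE EHH EHH HE HE; joining the 17 pieces gives the next term.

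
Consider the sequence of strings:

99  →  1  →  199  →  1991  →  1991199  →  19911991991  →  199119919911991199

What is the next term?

19911991991199119919911991991

This is a Fibonacci-style word recurrence s(k) = s(k−1)·s(k−2): e.g. 1·99 = 199.
The next term joins 199119919911991199 and 19911991991.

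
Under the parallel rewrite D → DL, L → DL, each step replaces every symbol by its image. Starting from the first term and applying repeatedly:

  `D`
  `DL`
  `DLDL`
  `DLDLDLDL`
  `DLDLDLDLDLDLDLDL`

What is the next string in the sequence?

DLDLDLDLDLDLDLDLDLDLDLDLDLDLDLDL

φ(DLDLDLDLDLDLDLDL) expands symbol-by-symbol to DL DL DL DL DL DL DL DL DL DL DL DL DL DL DL DL; joining the 16 pieces gives the next term.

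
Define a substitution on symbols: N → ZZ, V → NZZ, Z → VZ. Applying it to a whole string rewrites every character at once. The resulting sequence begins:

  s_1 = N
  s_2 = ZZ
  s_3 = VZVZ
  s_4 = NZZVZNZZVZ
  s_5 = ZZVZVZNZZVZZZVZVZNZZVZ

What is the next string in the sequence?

Replace each of the 22 characters of ZZVZVZNZZVZZZVZVZNZZVZ in place — VZ VZ NZZ VZ NZZ VZ ZZ VZ VZ NZZ VZ VZ VZ NZZ VZ NZZ VZ ZZ VZ VZ NZZ VZ — and concatenate.

VZVZNZZVZNZZVZZZVZVZNZZVZVZVZNZZVZNZZVZZZVZVZNZZVZ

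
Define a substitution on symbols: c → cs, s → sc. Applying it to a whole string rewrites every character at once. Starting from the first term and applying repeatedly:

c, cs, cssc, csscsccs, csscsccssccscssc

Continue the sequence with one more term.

csscsccssccscsscsccscssccsscsccs

φ(csscsccssccscssc) expands symbol-by-symbol to cs sc sc cs sc cs cs sc sc cs cs sc cs sc sc cs; joining the 16 pieces gives the next term.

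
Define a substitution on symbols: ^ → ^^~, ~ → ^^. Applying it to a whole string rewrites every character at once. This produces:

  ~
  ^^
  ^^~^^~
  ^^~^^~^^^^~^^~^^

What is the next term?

^^~^^~^^^^~^^~^^^^~^^~^^~^^~^^^^~^^~^^^^~^^~

Replace each of the 16 characters of ^^~^^~^^^^~^^~^^ in place — ^^~ ^^~ ^^ ^^~ ^^~ ^^ ^^~ ^^~ ^^~ ^^~ ^^ ^^~ ^^~ ^^ ^^~ ^^~ — and concatenate.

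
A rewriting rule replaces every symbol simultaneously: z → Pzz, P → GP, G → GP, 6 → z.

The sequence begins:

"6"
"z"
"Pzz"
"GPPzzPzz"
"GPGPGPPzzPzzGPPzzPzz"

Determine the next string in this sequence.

Replace each of the 20 characters of GPGPGPPzzPzzGPPzzPzz in place — GP GP GP GP GP GP GP Pzz Pzz GP Pzz Pzz GP GP GP Pzz Pzz GP Pzz Pzz — and concatenate.

GPGPGPGPGPGPGPPzzPzzGPPzzPzzGPGPGPPzzPzzGPPzzPzz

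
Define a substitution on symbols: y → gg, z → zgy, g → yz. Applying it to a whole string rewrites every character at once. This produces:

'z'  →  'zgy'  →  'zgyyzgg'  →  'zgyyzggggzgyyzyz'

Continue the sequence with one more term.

zgyyzggggzgyyzyzyzyzzgyyzggggzgyggzgy

Replace each of the 16 characters of zgyyzggggzgyyzyz in place — zgy yz gg gg zgy yz yz yz yz zgy yz gg gg zgy gg zgy — and concatenate.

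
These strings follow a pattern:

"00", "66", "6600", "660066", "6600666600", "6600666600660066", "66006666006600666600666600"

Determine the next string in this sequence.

This is a Fibonacci-style word recurrence s(k) = s(k−1)·s(k−2): e.g. 66·00 = 6600.
So term 8 is 66006666006600666600666600·6600666600660066.

660066660066006666006666006600666600660066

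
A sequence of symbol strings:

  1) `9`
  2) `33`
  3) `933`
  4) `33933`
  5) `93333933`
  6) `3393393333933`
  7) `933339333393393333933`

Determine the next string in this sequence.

3393393333933933339333393393333933

This is a Fibonacci-style word recurrence s(k) = s(k−2)·s(k−1): e.g. 9·33 = 933.
So term 8 is 3393393333933·933339333393393333933.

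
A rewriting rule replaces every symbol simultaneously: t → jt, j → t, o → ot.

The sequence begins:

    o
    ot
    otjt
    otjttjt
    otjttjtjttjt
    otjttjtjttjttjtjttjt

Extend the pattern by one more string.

otjttjtjttjttjtjttjtjttjttjtjttjt

Replace each of the 20 characters of otjttjtjttjttjtjttjt in place — ot jt t jt jt t jt t jt jt t jt jt t jt t jt jt t jt — and concatenate.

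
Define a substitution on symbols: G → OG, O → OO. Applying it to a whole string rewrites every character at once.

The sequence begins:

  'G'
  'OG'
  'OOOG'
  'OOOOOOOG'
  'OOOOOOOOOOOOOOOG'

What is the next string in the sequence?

φ(OOOOOOOOOOOOOOOG) expands symbol-by-symbol to OO OO OO OO OO OO OO OO OO OO OO OO OO OO OO OG; joining the 16 pieces gives the next term.

OOOOOOOOOOOOOOOOOOOOOOOOOOOOOOOG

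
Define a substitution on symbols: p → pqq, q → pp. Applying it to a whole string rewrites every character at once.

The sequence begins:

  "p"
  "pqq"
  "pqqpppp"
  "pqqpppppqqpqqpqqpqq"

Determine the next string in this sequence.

pqqpppppqqpqqpqqpqqpqqpppppqqpppppqqpppppqqpppp

φ(pqqpppppqqpqqpqqpqq) expands symbol-by-symbol to pqq pp pp pqq pqq pqq pqq pqq pp pp pqq pp pp pqq pp pp pqq pp pp; joining the 19 pieces gives the next term.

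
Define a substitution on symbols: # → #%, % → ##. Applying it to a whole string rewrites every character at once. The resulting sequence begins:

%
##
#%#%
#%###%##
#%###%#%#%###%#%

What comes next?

#%###%#%#%###%###%###%#%#%###%##

Replace each of the 16 characters of #%###%#%#%###%#% in place — #% ## #% #% #% ## #% ## #% ## #% #% #% ## #% ## — and concatenate.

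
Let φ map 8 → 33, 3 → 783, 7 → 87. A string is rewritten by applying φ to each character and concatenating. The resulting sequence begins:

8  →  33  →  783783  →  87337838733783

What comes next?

Applying the rule to each of the 14 symbols of 87337838733783 gives the pieces 33 87 783 783 87 33 783 33 87 783 783 87 33 783, which concatenate to the answer.

3387783783873378333877837838733783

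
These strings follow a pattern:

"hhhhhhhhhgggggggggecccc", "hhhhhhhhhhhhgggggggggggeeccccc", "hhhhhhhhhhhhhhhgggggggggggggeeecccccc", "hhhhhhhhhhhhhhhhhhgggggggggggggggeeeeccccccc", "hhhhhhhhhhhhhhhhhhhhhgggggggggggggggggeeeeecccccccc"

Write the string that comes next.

hhhhhhhhhhhhhhhhhhhhhhhhgggggggggggggggggggeeeeeeccccccccc

The n-th term is 3n h's then 2n+3 g's then n-2 e's then n+1 c's, where the shown terms are n = 3, 4, 5, 6, 7.
At n = 8 the blocks have lengths 24, 19, 6, 9.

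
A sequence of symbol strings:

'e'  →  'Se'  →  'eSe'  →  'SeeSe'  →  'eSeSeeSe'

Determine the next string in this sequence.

SeeSeeSeSeeSe

From term 3 onward, concatenate the second-to-last term with the last: e·Se = eSe, Se·eSe = SeeSe, …
The next term joins SeeSe and eSeSeeSe.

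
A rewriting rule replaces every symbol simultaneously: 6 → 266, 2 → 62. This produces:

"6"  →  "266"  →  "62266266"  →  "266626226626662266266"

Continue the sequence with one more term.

Rewriting the 21 symbols of 266626226626662266266 one by one yields 62 266 266 266 62 266 62 62 266 266 62 266 266 266 62 62 266 266 62 266 266; concatenated:

6226626626662266626226626662266266266626226626662266266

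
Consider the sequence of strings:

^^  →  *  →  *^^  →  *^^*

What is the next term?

This is a Fibonacci-style word recurrence s(k) = s(k−1)·s(k−2): e.g. *·^^ = *^^.
Continuing: *^^* · *^^ gives term 5.

*^^**^^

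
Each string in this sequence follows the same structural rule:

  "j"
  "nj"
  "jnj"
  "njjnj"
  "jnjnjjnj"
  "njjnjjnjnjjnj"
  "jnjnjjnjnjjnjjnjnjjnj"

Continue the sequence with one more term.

njjnjjnjnjjnjjnjnjjnjnjjnjjnjnjjnj

From term 3 onward, concatenate the second-to-last term with the last: j·nj = jnj, nj·jnj = njjnj, …
So term 8 is njjnjjnjnjjnj·jnjnjjnjnjjnjjnjnjjnj.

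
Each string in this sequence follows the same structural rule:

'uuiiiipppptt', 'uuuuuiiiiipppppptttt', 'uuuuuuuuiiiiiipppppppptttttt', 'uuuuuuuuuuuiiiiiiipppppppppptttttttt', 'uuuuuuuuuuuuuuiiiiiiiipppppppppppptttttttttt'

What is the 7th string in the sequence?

Each string has the form u^{3n-1} i^{n+3} p^{2n+2} t^{2n} (n = 1, 2, …).
Setting n = 7 gives 20, 10, 16, 14 characters in each block.

uuuuuuuuuuuuuuuuuuuuiiiiiiiiiipppppppppppppppptttttttttttttt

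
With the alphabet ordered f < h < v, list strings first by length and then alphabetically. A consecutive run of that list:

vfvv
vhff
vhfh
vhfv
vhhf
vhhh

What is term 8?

vhvf

Stepping forward 2 times from vhhh: vhhh → vhhv, then the target.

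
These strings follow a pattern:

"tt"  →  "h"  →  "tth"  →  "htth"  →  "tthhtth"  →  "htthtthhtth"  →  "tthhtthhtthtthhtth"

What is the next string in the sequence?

Each term (from the third on) is the two preceding terms concatenated in order: term 3 = tt·h = tth.
So term 8 is htthtthhtth·tthhtthhtthtthhtth.

htthtthhtthtthhtthhtthtthhtth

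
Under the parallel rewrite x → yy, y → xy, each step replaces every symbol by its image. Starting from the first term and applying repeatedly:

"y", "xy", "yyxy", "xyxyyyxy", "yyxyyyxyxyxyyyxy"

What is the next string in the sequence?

φ(yyxyyyxyxyxyyyxy) expands symbol-by-symbol to xy xy yy xy xy xy yy xy yy xy yy xy xy xy yy xy; joining the 16 pieces gives the next term.

xyxyyyxyxyxyyyxyyyxyyyxyxyxyyyxy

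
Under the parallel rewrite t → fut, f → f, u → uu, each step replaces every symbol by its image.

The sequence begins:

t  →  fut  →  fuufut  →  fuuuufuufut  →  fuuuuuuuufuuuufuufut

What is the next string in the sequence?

fuuuuuuuuuuuuuuuufuuuuuuuufuuuufuufut

Replace each of the 20 characters of fuuuuuuuufuuuufuufut in place — f uu uu uu uu uu uu uu uu f uu uu uu uu f uu uu f uu fut — and concatenate.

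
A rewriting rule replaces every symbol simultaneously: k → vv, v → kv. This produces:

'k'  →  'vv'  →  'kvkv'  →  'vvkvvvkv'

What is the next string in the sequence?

kvkvvvkvkvkvvvkv

Rewriting each symbol of vvkvvvkv: v→kv, v→kv, k→vv, v→kv, v→kv, v→kv, k→vv, v→kv, which concatenates to kv kv vv kv kv kv vv kv.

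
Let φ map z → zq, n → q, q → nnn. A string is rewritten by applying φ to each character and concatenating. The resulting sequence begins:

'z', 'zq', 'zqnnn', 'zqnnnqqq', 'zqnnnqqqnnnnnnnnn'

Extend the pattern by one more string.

zqnnnqqqnnnnnnnnnqqqqqqqqq

φ(zqnnnqqqnnnnnnnnn) expands symbol-by-symbol to zq nnn q q q nnn nnn nnn q q q q q q q q q; joining the 17 pieces gives the next term.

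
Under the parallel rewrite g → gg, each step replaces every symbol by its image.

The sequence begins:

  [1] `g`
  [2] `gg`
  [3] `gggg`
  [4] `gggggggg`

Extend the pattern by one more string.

gggggggggggggggg

Apply φ to gggggggg symbol by symbol: g→gg, g→gg, g→gg, g→gg, g→gg, g→gg, g→gg, g→gg; joined: gg gg gg gg gg gg gg gg.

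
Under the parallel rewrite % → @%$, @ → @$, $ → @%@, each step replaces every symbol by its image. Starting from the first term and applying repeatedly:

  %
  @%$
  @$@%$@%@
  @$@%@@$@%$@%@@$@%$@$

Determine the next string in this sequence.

@$@%@@$@%$@$@$@%@@$@%$@%@@$@%$@$@$@%@@$@%$@%@@$@%@

Applying the rule to each of the 20 symbols of @$@%@@$@%$@%@@$@%$@$ gives the pieces @$ @%@ @$ @%$ @$ @$ @%@ @$ @%$ @%@ @$ @%$ @$ @$ @%@ @$ @%$ @%@ @$ @%@, which concatenate to the answer.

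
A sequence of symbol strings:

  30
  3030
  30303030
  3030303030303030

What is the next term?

30303030303030303030303030303030

s(k+1) = s(k)·s(k) — each term doubles the last.
One more doubling of 3030303030303030 gives the answer.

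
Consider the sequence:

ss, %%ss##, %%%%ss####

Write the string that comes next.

s(k+1) = %%·s(k)·##, so each term gains %% as a prefix and ## as a suffix.
One more step from %%%%ss#### gives the answer.

%%%%%%ss######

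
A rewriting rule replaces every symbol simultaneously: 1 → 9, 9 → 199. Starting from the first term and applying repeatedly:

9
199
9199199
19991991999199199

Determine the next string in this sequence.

Rewriting the 17 symbols of 19991991999199199 one by one yields 9 199 199 199 9 199 199 9 199 199 199 9 199 199 9 199 199; concatenated:

91991991999199199919919919991991999199199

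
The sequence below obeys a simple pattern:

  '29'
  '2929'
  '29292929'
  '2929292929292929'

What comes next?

Each string is two copies of the previous one concatenated.
One more doubling of 2929292929292929 gives the answer.

29292929292929292929292929292929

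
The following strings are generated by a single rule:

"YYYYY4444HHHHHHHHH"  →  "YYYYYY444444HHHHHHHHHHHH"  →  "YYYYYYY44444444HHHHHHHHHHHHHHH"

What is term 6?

YYYYYYYYYY44444444444444HHHHHHHHHHHHHHHHHHHHHHHH

Each string has the form Y^{n+3} 4^{2n} H^{3n+3}, where the shown terms are n = 2, 3, 4.
For term 6, n = 7, so the run lengths are 10, 14, 24.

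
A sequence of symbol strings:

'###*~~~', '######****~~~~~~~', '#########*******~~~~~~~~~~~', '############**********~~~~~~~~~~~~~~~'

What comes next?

The n-th term is 3n #'s then 3n-2 *'s then 4n-1 ~'s (n = 1, 2, …).
Setting n = 5 gives 15, 13, 19 characters in each block.

###############*************~~~~~~~~~~~~~~~~~~~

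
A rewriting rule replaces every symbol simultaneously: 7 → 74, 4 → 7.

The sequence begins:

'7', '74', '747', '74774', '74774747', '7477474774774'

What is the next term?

Applying the rule to each of the 13 symbols of 7477474774774 gives the pieces 74 7 74 74 7 74 7 74 74 7 74 74 7, which concatenate to the answer.

747747477477474774747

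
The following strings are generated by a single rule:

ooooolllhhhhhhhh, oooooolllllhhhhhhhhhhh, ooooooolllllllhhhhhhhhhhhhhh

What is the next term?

oooooooolllllllllhhhhhhhhhhhhhhhhh

Reading off run lengths: o runs 5, 6, 7; l runs 3, 5, 7; h runs 8, 11, 14 — each is linear in n, where the shown terms are n = 2, 3, 4.
At n = 5 the blocks have lengths 8, 9, 17.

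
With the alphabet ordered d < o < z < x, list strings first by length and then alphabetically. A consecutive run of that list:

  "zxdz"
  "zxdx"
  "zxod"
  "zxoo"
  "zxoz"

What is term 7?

zxzd

Advancing 2 positions from zxoz through zxoz → zxox reaches term 7.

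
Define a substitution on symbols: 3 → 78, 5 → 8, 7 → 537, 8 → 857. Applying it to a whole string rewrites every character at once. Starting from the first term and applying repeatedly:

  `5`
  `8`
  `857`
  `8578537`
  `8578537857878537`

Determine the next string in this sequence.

85785378578785378578537857537857878537

Applying the rule to each of the 16 symbols of 8578537857878537 gives the pieces 857 8 537 857 8 78 537 857 8 537 857 537 857 8 78 537, which concatenate to the answer.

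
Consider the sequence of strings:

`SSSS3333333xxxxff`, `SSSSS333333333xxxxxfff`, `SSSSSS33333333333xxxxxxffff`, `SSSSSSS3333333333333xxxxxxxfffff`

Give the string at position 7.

SSSSSSSSSS3333333333333333333xxxxxxxxxxffffffff

The n-th term is n+1 S's then 2n+1 3's then n+1 x's then n-1 f's, where the shown terms are n = 3, 4, 5, 6.
Setting n = 9 gives 10, 19, 10, 8 characters in each block.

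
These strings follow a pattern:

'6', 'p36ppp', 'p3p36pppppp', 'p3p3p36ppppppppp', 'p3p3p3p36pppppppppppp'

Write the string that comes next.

Each term wraps the previous one in p3 on the left and ppp on the right.
So the next term is p3·p3p3p3p36pppppppppppp·ppp.

p3p3p3p3p36ppppppppppppppp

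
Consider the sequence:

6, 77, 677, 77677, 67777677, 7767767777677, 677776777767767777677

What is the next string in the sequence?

7767767777677677776777767767777677

Each term (from the third on) is the two preceding terms concatenated in order: term 3 = 6·77 = 677.
So term 8 is 7767767777677·677776777767767777677.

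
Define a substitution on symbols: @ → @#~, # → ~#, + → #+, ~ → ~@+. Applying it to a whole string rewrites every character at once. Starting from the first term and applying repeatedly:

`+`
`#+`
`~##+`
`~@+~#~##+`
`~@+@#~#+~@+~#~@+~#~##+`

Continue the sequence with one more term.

Replace each of the 22 characters of ~@+@#~#+~@+~#~@+~#~##+ in place — ~@+ @#~ #+ @#~ ~# ~@+ ~# #+ ~@+ @#~ #+ ~@+ ~# ~@+ @#~ #+ ~@+ ~# ~@+ ~# ~# #+ — and concatenate.

~@+@#~#+@#~~#~@+~##+~@+@#~#+~@+~#~@+@#~#+~@+~#~@+~#~##+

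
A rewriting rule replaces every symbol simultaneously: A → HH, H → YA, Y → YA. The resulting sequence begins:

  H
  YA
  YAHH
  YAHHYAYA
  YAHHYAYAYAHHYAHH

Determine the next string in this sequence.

φ(YAHHYAYAYAHHYAHH) expands symbol-by-symbol to YA HH YA YA YA HH YA HH YA HH YA YA YA HH YA YA; joining the 16 pieces gives the next term.

YAHHYAYAYAHHYAHHYAHHYAYAYAHHYAYA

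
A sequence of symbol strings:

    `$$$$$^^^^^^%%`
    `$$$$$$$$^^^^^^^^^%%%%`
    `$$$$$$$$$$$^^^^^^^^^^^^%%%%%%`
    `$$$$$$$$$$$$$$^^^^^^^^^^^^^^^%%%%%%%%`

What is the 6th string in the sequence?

Reading off run lengths: $ runs 5, 8, 11, 14; ^ runs 6, 9, 12, 15; % runs 2, 4, 6, 8 — each is linear in n, where the shown terms are n = 2, 3, 4, 5.
Setting n = 7 gives 20, 21, 12 characters in each block.

$$$$$$$$$$$$$$$$$$$$^^^^^^^^^^^^^^^^^^^^^%%%%%%%%%%%%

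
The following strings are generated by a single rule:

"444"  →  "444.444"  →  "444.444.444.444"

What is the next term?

Each string is two copies of the previous one joined by '.'.
Doubling 444.444.444.444 with '.' between the halves:

444.444.444.444.444.444.444.444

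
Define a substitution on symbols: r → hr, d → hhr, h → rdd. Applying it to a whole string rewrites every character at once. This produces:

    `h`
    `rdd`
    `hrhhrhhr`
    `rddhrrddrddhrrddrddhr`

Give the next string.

hrhhrhhrrddhrhrhhrhhrhrhhrhhrrddhrhrhhrhhrhrhhrhhrrddhr

Replace each of the 21 characters of rddhrrddrddhrrddrddhr in place — hr hhr hhr rdd hr hr hhr hhr hr hhr hhr rdd hr hr hhr hhr hr hhr hhr rdd hr — and concatenate.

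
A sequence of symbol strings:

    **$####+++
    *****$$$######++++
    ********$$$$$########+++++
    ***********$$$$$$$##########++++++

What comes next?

**************$$$$$$$$$############+++++++

Reading off run lengths: * runs 2, 5, 8, 11; $ runs 1, 3, 5, 7; # runs 4, 6, 8, 10; + runs 3, 4, 5, 6 — each is linear in n (n = 1, 2, …).
For the next term, n = 5, so the run lengths are 14, 9, 12, 7.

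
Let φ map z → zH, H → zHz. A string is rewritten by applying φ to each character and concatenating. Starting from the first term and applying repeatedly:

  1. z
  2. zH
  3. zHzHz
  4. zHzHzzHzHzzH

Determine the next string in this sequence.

zHzHzzHzHzzHzHzHzzHzHzzHzHzHz

Expanding zHzHzzHzHzzH: z→zH, H→zHz, z→zH, H→zHz, z→zH, z→zH, H→zHz, z→zH, H→zHz, z→zH, z→zH, H→zHz. Concatenated: zH zHz zH zHz zH zH zHz zH zHz zH zH zHz.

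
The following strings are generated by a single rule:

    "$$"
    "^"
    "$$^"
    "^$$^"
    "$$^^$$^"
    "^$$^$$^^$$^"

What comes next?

This is a Fibonacci-style word recurrence s(k) = s(k−2)·s(k−1): e.g. $$·^ = $$^.
So term 7 is $$^^$$^·^$$^$$^^$$^.

$$^^$$^^$$^$$^^$$^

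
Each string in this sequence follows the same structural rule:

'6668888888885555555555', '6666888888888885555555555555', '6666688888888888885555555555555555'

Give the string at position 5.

Each string has the form 6^{n} 8^{2n+3} 5^{3n+1}, where the shown terms are n = 3, 4, 5.
Setting n = 7 gives 7, 17, 22 characters in each block.

6666666888888888888888885555555555555555555555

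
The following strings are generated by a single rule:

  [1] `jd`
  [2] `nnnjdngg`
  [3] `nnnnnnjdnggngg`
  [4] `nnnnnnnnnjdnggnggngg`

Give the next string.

nnnnnnnnnnnnjdnggnggnggngg

Every step adds nnn to the front and ngg to the end of the previous string.
One more step from nnnnnnnnnjdnggnggngg gives the answer.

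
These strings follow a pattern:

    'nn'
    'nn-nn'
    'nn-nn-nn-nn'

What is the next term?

Every step duplicates the string with '-' between the halves.
So the next term is two copies of nn-nn-nn-nn with '-' between the halves.

nn-nn-nn-nn-nn-nn-nn-nn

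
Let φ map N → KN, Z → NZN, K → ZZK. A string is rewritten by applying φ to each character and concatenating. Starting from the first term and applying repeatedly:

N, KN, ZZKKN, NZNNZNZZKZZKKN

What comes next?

Replace each of the 14 characters of NZNNZNZZKZZKKN in place — KN NZN KN KN NZN KN NZN NZN ZZK NZN NZN ZZK ZZK KN — and concatenate.

KNNZNKNKNNZNKNNZNNZNZZKNZNNZNZZKZZKKN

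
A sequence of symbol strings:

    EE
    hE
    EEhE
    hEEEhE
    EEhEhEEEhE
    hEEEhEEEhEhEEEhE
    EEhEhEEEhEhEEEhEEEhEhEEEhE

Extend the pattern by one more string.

This is a Fibonacci-style word recurrence s(k) = s(k−2)·s(k−1): e.g. EE·hE = EEhE.
The next term joins hEEEhEEEhEhEEEhE and EEhEhEEEhEhEEEhEEEhEhEEEhE.

hEEEhEEEhEhEEEhEEEhEhEEEhEhEEEhEEEhEhEEEhE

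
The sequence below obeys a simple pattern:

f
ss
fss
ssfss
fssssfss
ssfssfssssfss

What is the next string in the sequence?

fssssfssssfssfssssfss

This is a Fibonacci-style word recurrence s(k) = s(k−2)·s(k−1): e.g. f·ss = fss.
The next term joins fssssfss and ssfssfssssfss.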